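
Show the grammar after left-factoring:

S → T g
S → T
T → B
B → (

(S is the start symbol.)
S → T S'
S' → g
S' → ε
T → B
B → (

Left-factoring transforms A → αβ₁ | αβ₂ into A → αA' and A' → β₁ | β₂
(α is the longest common prefix among the alternatives). Repeat until
no nonterminal has two alternatives with a common prefix.

Round 1: S has alternatives sharing prefix 'T'. Introduce S': S → T S'
  Add: S' → g
  Add: S' → ε

No remaining common prefixes — done.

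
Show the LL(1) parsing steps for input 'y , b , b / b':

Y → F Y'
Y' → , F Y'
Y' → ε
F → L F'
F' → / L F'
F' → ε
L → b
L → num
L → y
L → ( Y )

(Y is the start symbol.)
LL(1) parsing maintains a stack (initially the start symbol over $) and the input. At each step: if the stack top is a terminal, match it against the current input token; if it is a non-terminal N, replace it with the RHS of M[N, lookahead] (the unique production whose predict set contains the lookahead).

Stack is shown with the top on the left.

Stack        Input            Action
------------------------------------
Y $          y , b , b / b $  output Y → F Y'
F Y' $       y , b , b / b $  output F → L F'
L F' Y' $    y , b , b / b $  output L → y
y F' Y' $    y , b , b / b $  match 'y'
F' Y' $      , b , b / b $    output F' → ε
Y' $         , b , b / b $    output Y' → , F Y'
, F Y' $     , b , b / b $    match ','
F Y' $       b , b / b $      output F → L F'
L F' Y' $    b , b / b $      output L → b
b F' Y' $    b , b / b $      match 'b'
F' Y' $      , b / b $        output F' → ε
Y' $         , b / b $        output Y' → , F Y'
, F Y' $     , b / b $        match ','
F Y' $       b / b $          output F → L F'
L F' Y' $    b / b $          output L → b
b F' Y' $    b / b $          match 'b'
F' Y' $      / b $            output F' → / L F'
/ L F' Y' $  / b $            match '/'
L F' Y' $    b $              output L → b
b F' Y' $    b $              match 'b'
F' Y' $      $                output F' → ε
Y' $         $                output Y' → ε
$            $                accept

The string is accepted.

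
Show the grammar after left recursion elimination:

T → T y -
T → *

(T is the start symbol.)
T → * T'
T' → y - T'
T' → ε

T is directly left-recursive. The standard transformation for
  A → A α₁ | ... | A α_m | β₁ | ... | β_n
is
  A  → β₁ A' | ... | β_n A'
  A' → α₁ A' | ... | α_m A' | ε

T → * becomes T → * T'
T → T y - becomes T' → y - T'
Add T' → ε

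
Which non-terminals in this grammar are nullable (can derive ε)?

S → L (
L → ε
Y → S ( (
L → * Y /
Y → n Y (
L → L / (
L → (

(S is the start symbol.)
{ 'L' }

A non-terminal is nullable if it can derive ε (the empty string): either it has an ε-production, or it has a production whose right-hand side consists entirely of nullable non-terminals.

ε-productions: L → ε
So L is immediately nullable.
No further non-terminal can be added: every production for the remaining non-terminals contains a terminal or a non-nullable non-terminal.
Nullable = { 'L' }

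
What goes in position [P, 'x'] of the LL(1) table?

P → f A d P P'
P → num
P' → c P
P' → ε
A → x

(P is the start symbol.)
Empty (error entry)

To find M[P, 'x'], we find productions for P where 'x' is in the predict set (PREDICT(N → α) = (FIRST(α) \ {ε}) ∪ (FOLLOW(N) if α ⇒* ε)).

P → f A d P P': PREDICT = { 'f' }
P → num: PREDICT = { 'num' }

M[P, 'x'] is empty (no production applies)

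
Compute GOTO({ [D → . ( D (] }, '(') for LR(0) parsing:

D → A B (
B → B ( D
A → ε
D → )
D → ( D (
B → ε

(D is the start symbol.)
{ [A → .], [D → ( . D (], [D → . ( D (], [D → . )], [D → . A B (] }

GOTO(I, '(') = CLOSURE({ [A → αX.β] : [A → α.Xβ] ∈ I, X = '(' })

Items with dot before '(', with the dot advanced:
  [D → . ( D (] → [D → ( . D (]
Closure of the advanced items:
  [D → ( . D (] has the dot before D: add [D → . A B (], [D → . )], [D → . ( D (]
  [D → . A B (] has the dot before A: add [A → .]

GOTO = { [A → .], [D → ( . D (], [D → . ( D (], [D → . )], [D → . A B (] }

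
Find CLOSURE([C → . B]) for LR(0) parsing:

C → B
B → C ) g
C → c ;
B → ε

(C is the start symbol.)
To compute CLOSURE, for each item [A → α.Bβ] where B is a non-terminal, add [B → .γ] for all productions B → γ; repeat for the newly added items until nothing changes.

Start with: [C → . B]
  [C → . B] has the dot before B: add [B → . C ) g], [B → .]
  [B → . C ) g] has the dot before C: add [C → . c ;]
No further items can be added.

CLOSURE = { [B → . C ) g], [B → .], [C → . B], [C → . c ;] }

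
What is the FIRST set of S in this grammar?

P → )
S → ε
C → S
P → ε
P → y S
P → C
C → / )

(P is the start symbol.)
{ ε }

To compute FIRST(S), examine every production with S on the left-hand side, reading each right-hand side left to right until a non-nullable symbol is reached.

From S → ε:
  - ε-production, so ε ∈ FIRST(S)

Collecting: FIRST(S) = { ε }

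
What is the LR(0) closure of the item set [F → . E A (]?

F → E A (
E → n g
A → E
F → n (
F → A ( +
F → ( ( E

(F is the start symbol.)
{ [E → . n g], [F → . E A (] }

To compute CLOSURE, for each item [A → α.Bβ] where B is a non-terminal, add [B → .γ] for all productions B → γ; repeat for the newly added items until nothing changes.

Start with: [F → . E A (]
  [F → . E A (] has the dot before E: add [E → . n g]
No further items can be added.

CLOSURE = { [E → . n g], [F → . E A (] }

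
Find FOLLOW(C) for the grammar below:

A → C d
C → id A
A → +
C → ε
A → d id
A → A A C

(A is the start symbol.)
In A → C d: C is followed by d, add FIRST(d) \ {ε} = { 'd' }
In A → A A C: C is at the end, add FOLLOW(A)

The FOLLOW sets referred to above (computed the same way, to a fixed point):
  FOLLOW(A) = { $, '+', 'd', 'id' }

Taking the union: FOLLOW(C) = { $, '+', 'd', 'id' }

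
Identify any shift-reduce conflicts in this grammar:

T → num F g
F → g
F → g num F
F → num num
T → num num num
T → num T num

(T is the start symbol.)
Yes — I5: [F → g .] vs [F → g . num F]; I7: [F → num num .] vs [F → . g]

A shift-reduce conflict occurs when an LR(0) state has both:
  - a complete (reduce) item [A → α .] (dot at the end), and
  - a shift item [B → β . c γ] (dot before a terminal).

Augment with T' → T and build the canonical LR(0) collection (I0 = CLOSURE({[T' → . T]}), then GOTO on every symbol after a dot until no new states appear). It has 14 states:
  I0: { [T → . num F g], [T → . num T num], [T → . num num num], [T' → . T] }  — shift
  I1: { [T' → T .] }  — accept
  I2: { [F → . g num F], [F → . g], [F → . num num], [T → . num F g], [T → . num T num], [T → . num num num], [T → num . F g], [T → num . T num], [T → num . num num] }  — shift
  I3: { [T → num F . g] }  — shift
  I4: { [T → num T . num] }  — shift
  I5: { [F → g . num F], [F → g .] }  — shift, reduce
  I6: { [F → . g num F], [F → . g], [F → . num num], [F → num . num], [T → . num F g], [T → . num T num], [T → . num num num], [T → num . F g], [T → num . T num], [T → num . num num], [T → num num . num] }  — shift
  I7: { [F → . g num F], [F → . g], [F → . num num], [F → num . num], [F → num num .], [T → . num F g], [T → . num T num], [T → . num num num], [T → num . F g], [T → num . T num], [T → num . num num], [T → num num . num], [T → num num num .] }  — shift, 2 reduces
  I8: { [F → . g num F], [F → . g], [F → . num num], [F → g num . F] }  — shift
  I9: { [F → g num F .] }  — reduce
  I10: { [F → num . num] }  — shift
  I11: { [F → num num .] }  — reduce
  I12: { [T → num T num .] }  — reduce
  I13: { [T → num F g .] }  — reduce

I5 contains reduce item [F → g .] and shift item [F → g . num F] — shift-reduce conflict.
I7 contains reduce items [F → num num .], [T → num num num .] and shift items [F → . g], [F → . g num F], [F → . num num], [F → num . num], [T → . num F g], [T → . num T num], [T → . num num num], [T → num . num num], [T → num num . num] — shift-reduce conflict.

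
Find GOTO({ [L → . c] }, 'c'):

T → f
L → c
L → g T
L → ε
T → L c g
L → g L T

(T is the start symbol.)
{ [L → c .] }

GOTO(I, 'c') = CLOSURE({ [A → αX.β] : [A → α.Xβ] ∈ I, X = 'c' })

Items with dot before 'c', with the dot advanced:
  [L → . c] → [L → c .]
Closure adds nothing (no advanced item has the dot before a non-terminal).

GOTO = { [L → c .] }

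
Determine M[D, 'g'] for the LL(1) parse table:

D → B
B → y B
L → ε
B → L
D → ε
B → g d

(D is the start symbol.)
D → B

To find M[D, 'g'], we find productions for D where 'g' is in the predict set (PREDICT(N → α) = (FIRST(α) \ {ε}) ∪ (FOLLOW(N) if α ⇒* ε)).

Relevant sets:
  FIRST(B) = { 'g', 'y', ε }
  FOLLOW(D) = { $ }

D → B: PREDICT = { $, 'g', 'y' }
  'g' is in predict set, so this production goes in M[D, 'g']
D → ε: PREDICT = { $ }

M[D, 'g'] = D → B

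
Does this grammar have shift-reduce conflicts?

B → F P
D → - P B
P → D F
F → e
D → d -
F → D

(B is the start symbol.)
A shift-reduce conflict occurs when an LR(0) state has both:
  - a complete (reduce) item [A → α .] (dot at the end), and
  - a shift item [B → β . c γ] (dot before a terminal).

Augment with B' → B and build the canonical LR(0) collection (I0 = CLOSURE({[B' → . B]}), then GOTO on every symbol after a dot until no new states appear). It has 13 states:
  I0: { [B → . F P], [B' → . B], [D → . - P B], [D → . d -], [F → . D], [F → . e] }  — shift
  I1: { [D → - . P B], [D → . - P B], [D → . d -], [P → . D F] }  — shift
  I2: { [B' → B .] }  — accept
  I3: { [F → D .] }  — reduce
  I4: { [B → F . P], [D → . - P B], [D → . d -], [P → . D F] }  — shift
  I5: { [D → d . -] }  — shift
  I6: { [F → e .] }  — reduce
  I7: { [D → d - .] }  — reduce
  I8: { [D → . - P B], [D → . d -], [F → . D], [F → . e], [P → D . F] }  — shift
  I9: { [B → F P .] }  — reduce
  I10: { [P → D F .] }  — reduce
  I11: { [B → . F P], [D → - P . B], [D → . - P B], [D → . d -], [F → . D], [F → . e] }  — shift
  I12: { [D → - P B .] }  — reduce

No state contains both a complete item and a shift item.

Answer: No shift-reduce conflicts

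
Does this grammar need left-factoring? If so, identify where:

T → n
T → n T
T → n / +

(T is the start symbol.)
Left-factoring is needed when two productions for the same non-terminal
share a common prefix on the right-hand side.

Productions for T:
  T → n
  T → n T
  T → n / +

Found common prefix 'n' in productions for T

Answer: Yes, T has productions with common prefix 'n'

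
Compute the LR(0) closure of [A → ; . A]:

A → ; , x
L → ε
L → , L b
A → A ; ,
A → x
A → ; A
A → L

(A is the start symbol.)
Start with: [A → ; . A]
  [A → ; . A] has the dot before A: add [A → . ; , x], [A → . A ; ,], [A → . x], [A → . ; A], [A → . L]
  [A → . L] has the dot before L: add [L → .], [L → . , L b]
No further items can be added.

CLOSURE = { [A → . ; , x], [A → . ; A], [A → . A ; ,], [A → . L], [A → . x], [A → ; . A], [L → . , L b], [L → .] }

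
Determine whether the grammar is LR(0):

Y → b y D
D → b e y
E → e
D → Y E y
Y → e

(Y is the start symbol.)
A grammar is LR(0) if no state in the canonical LR(0) collection has:
  - both a shift item (dot before a terminal) and a complete item (shift-reduce conflict), or
  - two or more complete items (reduce-reduce conflict; the accept item [Y' → Y .] counts as a complete item here).

Augment with Y' → Y and build the canonical LR(0) collection (I0 = CLOSURE({[Y' → . Y]}), then GOTO on every symbol after a dot until no new states appear). It has 13 states:
  I0: { [Y → . b y D], [Y → . e], [Y' → . Y] }  — shift
  I1: { [Y' → Y .] }  — accept
  I2: { [Y → b . y D] }  — shift
  I3: { [Y → e .] }  — reduce
  I4: { [D → . Y E y], [D → . b e y], [Y → . b y D], [Y → . e], [Y → b y . D] }  — shift
  I5: { [Y → b y D .] }  — reduce
  I6: { [D → Y . E y], [E → . e] }  — shift
  I7: { [D → b . e y], [Y → b . y D] }  — shift
  I8: { [D → b e . y] }  — shift
  I9: { [D → b e y .] }  — reduce
  I10: { [D → Y E . y] }  — shift
  I11: { [E → e .] }  — reduce
  I12: { [D → Y E y .] }  — reduce

Every state is either a pure shift/goto state or contains exactly one complete item and nothing to shift — no conflicts. The grammar is LR(0).

Answer: Yes, the grammar is LR(0)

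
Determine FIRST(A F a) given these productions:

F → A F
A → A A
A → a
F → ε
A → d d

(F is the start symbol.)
{ 'a', 'd' }

FIRST sets of the non-terminals involved (from the grammar, by fixed-point iteration):
  FIRST(A) = { 'a', 'd' }

To compute FIRST(A F a), process the symbols left to right:
Symbol A is a non-terminal. Add FIRST(A) \ {ε} = { 'a', 'd' }
A is not nullable (ε ∉ FIRST(A)), so stop here.
FIRST(A F a) = { 'a', 'd' }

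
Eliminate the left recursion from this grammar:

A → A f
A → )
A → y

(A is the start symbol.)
A is directly left-recursive. The standard transformation for
  A → A α₁ | ... | A α_m | β₁ | ... | β_n
is
  A  → β₁ A' | ... | β_n A'
  A' → α₁ A' | ... | α_m A' | ε

A → ) becomes A → ) A'
A → y becomes A → y A'
A → A f becomes A' → f A'
Add A' → ε

Resulting grammar:
A → ) A'
A → y A'
A' → f A'
A' → ε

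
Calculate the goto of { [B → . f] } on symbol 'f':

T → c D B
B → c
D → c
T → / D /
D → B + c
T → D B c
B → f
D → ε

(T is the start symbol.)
GOTO(I, 'f') = CLOSURE({ [A → αX.β] : [A → α.Xβ] ∈ I, X = 'f' })

Items with dot before 'f', with the dot advanced:
  [B → . f] → [B → f .]
Closure adds nothing (no advanced item has the dot before a non-terminal).

GOTO = { [B → f .] }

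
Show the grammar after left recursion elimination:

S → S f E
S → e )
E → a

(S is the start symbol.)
S → e ) S'
S' → f E S'
S' → ε
E → a

S is directly left-recursive. The standard transformation for
  A → A α₁ | ... | A α_m | β₁ | ... | β_n
is
  A  → β₁ A' | ... | β_n A'
  A' → α₁ A' | ... | α_m A' | ε

S → e ) becomes S → e ) S'
S → S f E becomes S' → f E S'
Add S' → ε

Productions for other non-terminals are unchanged:
  E → a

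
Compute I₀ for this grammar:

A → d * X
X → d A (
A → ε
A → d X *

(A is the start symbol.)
First, augment the grammar with A' → A
I₀ = CLOSURE({ [A' → . A] }):
  [A' → . A] has the dot before A: add [A → . d * X], [A → .], [A → . d X *]
No further items can be added.

I₀ = { [A → . d * X], [A → . d X *], [A → .], [A' → . A] }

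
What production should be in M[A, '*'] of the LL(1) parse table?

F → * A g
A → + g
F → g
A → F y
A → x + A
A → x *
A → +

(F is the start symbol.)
A → F y

To find M[A, '*'], we find productions for A where '*' is in the predict set (PREDICT(N → α) = (FIRST(α) \ {ε}) ∪ (FOLLOW(N) if α ⇒* ε)).

Relevant sets:
  FIRST(F) = { '*', 'g' }

A → + g: PREDICT = { '+' }
A → F y: PREDICT = { '*', 'g' }
  '*' is in predict set, so this production goes in M[A, '*']
A → x + A: PREDICT = { 'x' }
A → x *: PREDICT = { 'x' }
A → +: PREDICT = { '+' }

M[A, '*'] = A → F y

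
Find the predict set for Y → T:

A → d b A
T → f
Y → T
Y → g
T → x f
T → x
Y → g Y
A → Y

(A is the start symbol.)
PREDICT(Y → T) = (FIRST(RHS) \ {ε}) ∪ (FOLLOW(Y) if ε ∈ FIRST(RHS), i.e. RHS ⇒* ε)
FIRST(T) = { 'f', 'x' }
FIRST(T) = { 'f', 'x' }
ε ∉ FIRST(T), so FOLLOW(Y) is not added.
PREDICT(Y → T) = { 'f', 'x' }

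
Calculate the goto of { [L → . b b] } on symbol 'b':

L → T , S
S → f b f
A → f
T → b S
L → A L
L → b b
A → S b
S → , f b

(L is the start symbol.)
{ [L → b . b] }

GOTO(I, 'b') = CLOSURE({ [A → αX.β] : [A → α.Xβ] ∈ I, X = 'b' })

Items with dot before 'b', with the dot advanced:
  [L → . b b] → [L → b . b]
Closure adds nothing (no advanced item has the dot before a non-terminal).

GOTO = { [L → b . b] }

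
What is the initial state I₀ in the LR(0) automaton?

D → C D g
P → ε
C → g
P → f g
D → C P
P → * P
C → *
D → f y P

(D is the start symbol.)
{ [C → . *], [C → . g], [D → . C D g], [D → . C P], [D → . f y P], [D' → . D] }

First, augment the grammar with D' → D
I₀ = CLOSURE({ [D' → . D] }):
  [D' → . D] has the dot before D: add [D → . C D g], [D → . C P], [D → . f y P]
  [D → . C D g] has the dot before C: add [C → . g], [C → . *]
No further items can be added.

I₀ = { [C → . *], [C → . g], [D → . C D g], [D → . C P], [D → . f y P], [D' → . D] }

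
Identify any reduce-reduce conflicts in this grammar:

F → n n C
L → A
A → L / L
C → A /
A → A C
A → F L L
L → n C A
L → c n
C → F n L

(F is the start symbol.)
Yes — I13: [L → A .] vs [L → n C A .]

Augment with F' → F and build the canonical LR(0) collection (I0 = CLOSURE({[F' → . F]}), then GOTO on every symbol after a dot until no new states appear). It has 25 states:
  I0: { [F → . n n C], [F' → . F] }  — shift
  I1: { [F' → F .] }  — accept
  I2: { [F → n . n C] }  — shift
  I3: { [A → . A C], [A → . F L L], [A → . L / L], [C → . A /], [C → . F n L], [F → . n n C], [F → n n . C], [L → . A], [L → . c n], [L → . n C A] }  — shift
  I4: { [A → . A C], [A → . F L L], [A → . L / L], [A → A . C], [C → . A /], [C → . F n L], [C → A . /], [F → . n n C], [L → . A], [L → . c n], [L → . n C A], [L → A .] }  — shift, reduce
  I5: { [F → n n C .] }  — reduce
  I6: { [A → . A C], [A → . F L L], [A → . L / L], [A → F . L L], [C → F . n L], [F → . n n C], [L → . A], [L → . c n], [L → . n C A] }  — shift
  I7: { [A → L . / L] }  — shift
  I8: { [L → c . n] }  — shift
  I9: { [A → . A C], [A → . F L L], [A → . L / L], [C → . A /], [C → . F n L], [F → . n n C], [F → n . n C], [L → . A], [L → . c n], [L → . n C A], [L → n . C A] }  — shift
  I10: { [A → . A C], [A → . F L L], [A → . L / L], [F → . n n C], [L → . A], [L → . c n], [L → . n C A], [L → n C . A] }  — shift
  I11: { [A → . A C], [A → . F L L], [A → . L / L], [C → . A /], [C → . F n L], [F → . n n C], [F → n . n C], [F → n n . C], [L → . A], [L → . c n], [L → . n C A], [L → n . C A] }  — shift
  I12: { [A → . A C], [A → . F L L], [A → . L / L], [F → . n n C], [F → n n C .], [L → . A], [L → . c n], [L → . n C A], [L → n C . A] }  — shift, reduce
  I13: { [A → . A C], [A → . F L L], [A → . L / L], [A → A . C], [C → . A /], [C → . F n L], [F → . n n C], [L → . A], [L → . c n], [L → . n C A], [L → A .], [L → n C A .] }  — shift, 2 reduces
  I14: { [A → . A C], [A → . F L L], [A → . L / L], [A → F . L L], [F → . n n C], [L → . A], [L → . c n], [L → . n C A] }  — shift
  I15: { [A → . A C], [A → . F L L], [A → . L / L], [A → A . C], [C → . A /], [C → . F n L], [F → . n n C], [L → . A], [L → . c n], [L → . n C A], [L → A .] }  — shift, reduce
  I16: { [A → . A C], [A → . F L L], [A → . L / L], [A → F L . L], [A → L . / L], [F → . n n C], [L → . A], [L → . c n], [L → . n C A] }  — shift
  I17: { [A → . A C], [A → . F L L], [A → . L / L], [A → L / . L], [F → . n n C], [L → . A], [L → . c n], [L → . n C A] }  — shift
  I18: { [A → F L L .], [A → L . / L] }  — shift, reduce
  I19: { [A → L . / L], [A → L / L .] }  — shift, reduce
  I20: { [A → A C .] }  — reduce
  I21: { [L → c n .] }  — reduce
  I22: { [A → . A C], [A → . F L L], [A → . L / L], [C → . A /], [C → . F n L], [C → F n . L], [F → . n n C], [F → n . n C], [L → . A], [L → . c n], [L → . n C A], [L → n . C A] }  — shift
  I23: { [A → L . / L], [C → F n L .] }  — shift, reduce
  I24: { [C → A / .] }  — reduce

I13 contains complete items [L → A .], [L → n C A .] — reduce-reduce conflict.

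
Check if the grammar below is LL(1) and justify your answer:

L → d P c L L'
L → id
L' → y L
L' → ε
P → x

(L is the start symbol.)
Relevant sets:
  FOLLOW(L') = { $, 'y' }

For L:
  PREDICT(L → d P c L L') = { 'd' }
  PREDICT(L → id) = { 'id' }
For L':
  PREDICT(L' → y L) = { 'y' }
  PREDICT(L' → ε) = { $, 'y' }
P has a single production, so nothing to check there.

Conflict found: Predict set conflict for L': { 'y' }
The grammar is NOT LL(1).

Answer: No. Predict set conflict for L': { 'y' }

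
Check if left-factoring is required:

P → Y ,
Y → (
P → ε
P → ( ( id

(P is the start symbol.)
No, left-factoring is not needed

Left-factoring is needed when two productions for the same non-terminal
share a common prefix on the right-hand side.

Productions for P:
  P → Y ,
  P → ε
  P → ( ( id

No common prefixes found.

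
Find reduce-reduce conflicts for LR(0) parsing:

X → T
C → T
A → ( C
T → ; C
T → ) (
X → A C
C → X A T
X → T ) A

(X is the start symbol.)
Augment with X' → X and build the canonical LR(0) collection (I0 = CLOSURE({[X' → . X]}), then GOTO on every symbol after a dot until no new states appear). It has 17 states:
  I0: { [A → . ( C], [T → . ) (], [T → . ; C], [X → . A C], [X → . T ) A], [X → . T], [X' → . X] }  — shift
  I1: { [A → ( . C], [A → . ( C], [C → . T], [C → . X A T], [T → . ) (], [T → . ; C], [X → . A C], [X → . T ) A], [X → . T] }  — shift
  I2: { [T → ) . (] }  — shift
  I3: { [A → . ( C], [C → . T], [C → . X A T], [T → . ) (], [T → . ; C], [T → ; . C], [X → . A C], [X → . T ) A], [X → . T] }  — shift
  I4: { [A → . ( C], [C → . T], [C → . X A T], [T → . ) (], [T → . ; C], [X → . A C], [X → . T ) A], [X → . T], [X → A . C] }  — shift
  I5: { [X → T . ) A], [X → T .] }  — shift, reduce
  I6: { [X' → X .] }  — accept
  I7: { [A → . ( C], [X → T ) . A] }  — shift
  I8: { [X → T ) A .] }  — reduce
  I9: { [X → A C .] }  — reduce
  I10: { [C → T .], [X → T . ) A], [X → T .] }  — shift, 2 reduces
  I11: { [A → . ( C], [C → X . A T] }  — shift
  I12: { [C → X A . T], [T → . ) (], [T → . ; C] }  — shift
  I13: { [C → X A T .] }  — reduce
  I14: { [T → ; C .] }  — reduce
  I15: { [T → ) ( .] }  — reduce
  I16: { [A → ( C .] }  — reduce

I10 contains complete items [C → T .], [X → T .] — reduce-reduce conflict.

Answer: Yes — I10: [C → T .] vs [X → T .]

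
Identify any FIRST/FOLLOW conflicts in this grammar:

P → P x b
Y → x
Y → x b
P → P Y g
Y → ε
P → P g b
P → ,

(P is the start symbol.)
No FIRST/FOLLOW conflicts.

A FIRST/FOLLOW conflict occurs when a non-terminal N has a nullable alternative N → β (β ⇒* ε) and another alternative N → α with FIRST(α) ∩ FOLLOW(N) ≠ ∅: on such a lookahead the parser cannot decide between expanding α and letting N vanish via β.

Nullable non-terminals: Y.

Y: nullable alternative(s) Y → ε; FOLLOW(Y) = { 'g' }
  Y → x: FIRST \ {ε} = { 'x' } — disjoint from FOLLOW(Y)
  Y → x b: FIRST \ {ε} = { 'x' } — disjoint from FOLLOW(Y)
  Y → ε: FIRST \ {ε} = { } — this is the only nullable alternative, skip

P has no nullable alternative, so no FIRST/FOLLOW check is needed there.

No FIRST/FOLLOW conflicts found.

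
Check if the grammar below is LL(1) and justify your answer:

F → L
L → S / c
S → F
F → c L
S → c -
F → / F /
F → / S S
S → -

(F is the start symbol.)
No. Predict set conflict for F: { 'c' }

A grammar is LL(1) if for each non-terminal N with multiple productions, the predict sets of those productions are pairwise disjoint, where PREDICT(N → α) = (FIRST(α) \ {ε}) ∪ (FOLLOW(N) if α ⇒* ε).

Relevant sets:
  FIRST(L) = { '-', '/', 'c' }
  FIRST(F) = { '-', '/', 'c' }

For F:
  PREDICT(F → L) = { '-', '/', 'c' }
  PREDICT(F → c L) = { 'c' }
  PREDICT(F → '/' F '/') = { '/' }
  PREDICT(F → '/' S S) = { '/' }
For S:
  PREDICT(S → F) = { '-', '/', 'c' }
  PREDICT(S → c '-') = { 'c' }
  PREDICT(S → '-') = { '-' }
L has a single production, so nothing to check there.

Conflict found: Predict set conflict for F: { 'c' }
The grammar is NOT LL(1).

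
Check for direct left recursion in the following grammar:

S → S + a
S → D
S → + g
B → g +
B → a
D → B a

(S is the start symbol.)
S → S + a: LEFT RECURSIVE (starts with S)
S → D: starts with D
S → + g: starts with '+'
B → g +: starts with g
B → a: starts with a
D → B a: starts with B

The grammar has direct left recursion on: S.

Answer: Yes, S is left-recursive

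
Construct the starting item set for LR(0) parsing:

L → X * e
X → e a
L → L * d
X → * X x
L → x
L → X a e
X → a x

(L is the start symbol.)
First, augment the grammar with L' → L
I₀ = CLOSURE({ [L' → . L] }):
  [L' → . L] has the dot before L: add [L → . X * e], [L → . L * d], [L → . x], [L → . X a e]
  [L → . X * e] has the dot before X: add [X → . e a], [X → . * X x], [X → . a x]
No further items can be added.

I₀ = { [L → . L * d], [L → . X * e], [L → . X a e], [L → . x], [L' → . L], [X → . * X x], [X → . a x], [X → . e a] }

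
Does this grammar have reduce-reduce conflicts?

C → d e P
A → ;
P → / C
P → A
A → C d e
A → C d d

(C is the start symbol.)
No reduce-reduce conflicts

A reduce-reduce conflict occurs when an LR(0) state has two complete items [A → α .] and [B → β .] — both call for a reduction, and with no lookahead the parser cannot choose between them.

Augment with C' → C and build the canonical LR(0) collection (I0 = CLOSURE({[C' → . C]}), then GOTO on every symbol after a dot until no new states appear). It has 13 states:
  I0: { [C → . d e P], [C' → . C] }  — shift
  I1: { [C' → C .] }  — accept
  I2: { [C → d . e P] }  — shift
  I3: { [A → . ;], [A → . C d d], [A → . C d e], [C → . d e P], [C → d e . P], [P → . / C], [P → . A] }  — shift
  I4: { [C → . d e P], [P → / . C] }  — shift
  I5: { [A → ; .] }  — reduce
  I6: { [P → A .] }  — reduce
  I7: { [A → C . d d], [A → C . d e] }  — shift
  I8: { [C → d e P .] }  — reduce
  I9: { [A → C d . d], [A → C d . e] }  — shift
  I10: { [A → C d d .] }  — reduce
  I11: { [A → C d e .] }  — reduce
  I12: { [P → / C .] }  — reduce

No state contains more than one complete item.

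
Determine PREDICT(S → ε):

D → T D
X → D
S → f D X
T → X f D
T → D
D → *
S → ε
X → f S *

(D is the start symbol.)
PREDICT(S → ε) = (FIRST(RHS) \ {ε}) ∪ (FOLLOW(S) if ε ∈ FIRST(RHS), i.e. RHS ⇒* ε)
The right-hand side is ε (FIRST(ε) = { ε }), so the predict set is FOLLOW(S) = { '*' }
PREDICT(S → ε) = { '*' }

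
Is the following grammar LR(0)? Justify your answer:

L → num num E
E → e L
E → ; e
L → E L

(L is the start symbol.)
Yes, the grammar is LR(0)

A grammar is LR(0) if no state in the canonical LR(0) collection has:
  - both a shift item (dot before a terminal) and a complete item (shift-reduce conflict), or
  - two or more complete items (reduce-reduce conflict; the accept item [L' → L .] counts as a complete item here).

Augment with L' → L and build the canonical LR(0) collection (I0 = CLOSURE({[L' → . L]}), then GOTO on every symbol after a dot until no new states appear). It has 11 states:
  I0: { [E → . ; e], [E → . e L], [L → . E L], [L → . num num E], [L' → . L] }  — shift
  I1: { [E → ; . e] }  — shift
  I2: { [E → . ; e], [E → . e L], [L → . E L], [L → . num num E], [L → E . L] }  — shift
  I3: { [L' → L .] }  — accept
  I4: { [E → . ; e], [E → . e L], [E → e . L], [L → . E L], [L → . num num E] }  — shift
  I5: { [L → num . num E] }  — shift
  I6: { [E → . ; e], [E → . e L], [L → num num . E] }  — shift
  I7: { [L → num num E .] }  — reduce
  I8: { [E → e L .] }  — reduce
  I9: { [L → E L .] }  — reduce
  I10: { [E → ; e .] }  — reduce

Every state is either a pure shift/goto state or contains exactly one complete item and nothing to shift — no conflicts. The grammar is LR(0).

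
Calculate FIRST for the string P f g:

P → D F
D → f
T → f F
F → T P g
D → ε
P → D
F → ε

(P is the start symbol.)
FIRST sets of the non-terminals involved (from the grammar, by fixed-point iteration):
  FIRST(P) = { 'f', ε }

To compute FIRST(P f g), process the symbols left to right:
Symbol P is a non-terminal. Add FIRST(P) \ {ε} = { 'f' }
P is nullable (ε ∈ FIRST(P)), continue to the next symbol.
Symbol f is a terminal. Add 'f' and stop.
FIRST(P f g) = { 'f' }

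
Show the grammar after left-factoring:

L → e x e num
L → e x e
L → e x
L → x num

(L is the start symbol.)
L → e x L'
L' → e L''
L'' → num
L'' → ε
L' → ε
L → x num

Left-factoring transforms A → αβ₁ | αβ₂ into A → αA' and A' → β₁ | β₂
(α is the longest common prefix among the alternatives). Repeat until
no nonterminal has two alternatives with a common prefix.

Round 1: L has alternatives sharing prefix 'e x'. Introduce L': L → e x L'
  Add: L' → e num
  Add: L' → e
  Add: L' → ε

Round 2: L' has alternatives sharing prefix 'e'. Introduce L'': L' → e L''
  Add: L'' → num
  Add: L'' → ε

No remaining common prefixes — done.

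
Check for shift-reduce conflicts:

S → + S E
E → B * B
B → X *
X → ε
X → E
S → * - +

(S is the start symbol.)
Augment with S' → S and build the canonical LR(0) collection (I0 = CLOSURE({[S' → . S]}), then GOTO on every symbol after a dot until no new states appear). It has 14 states:
  I0: { [S → . * - +], [S → . + S E], [S' → . S] }  — shift
  I1: { [S → * . - +] }  — shift
  I2: { [S → + . S E], [S → . * - +], [S → . + S E] }  — shift
  I3: { [S' → S .] }  — accept
  I4: { [B → . X *], [E → . B * B], [S → + S . E], [X → . E], [X → .] }  — reduce
  I5: { [E → B . * B] }  — shift
  I6: { [S → + S E .], [X → E .] }  — 2 reduces
  I7: { [B → X . *] }  — shift
  I8: { [B → X * .] }  — reduce
  I9: { [B → . X *], [E → . B * B], [E → B * . B], [X → . E], [X → .] }  — reduce
  I10: { [E → B * B .], [E → B . * B] }  — shift, reduce
  I11: { [X → E .] }  — reduce
  I12: { [S → * - . +] }  — shift
  I13: { [S → * - + .] }  — reduce

I10 contains reduce item [E → B * B .] and shift item [E → B . * B] — shift-reduce conflict.

Answer: Yes — I10: [E → B * B .] vs [E → B . * B]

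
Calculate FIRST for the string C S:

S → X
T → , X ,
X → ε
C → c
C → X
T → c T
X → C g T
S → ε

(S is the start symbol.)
FIRST sets of the non-terminals involved (from the grammar, by fixed-point iteration):
  FIRST(C) = { 'c', 'g', ε }
  FIRST(S) = { 'c', 'g', ε }

To compute FIRST(C S), process the symbols left to right:
Symbol C is a non-terminal. Add FIRST(C) \ {ε} = { 'c', 'g' }
C is nullable (ε ∈ FIRST(C)), continue to the next symbol.
Symbol S is a non-terminal. Add FIRST(S) \ {ε} = { 'c', 'g' }
S is nullable (ε ∈ FIRST(S)), continue to the next symbol.
All symbols are nullable, so ε is in the result.
FIRST(C S) = { 'c', 'g', ε }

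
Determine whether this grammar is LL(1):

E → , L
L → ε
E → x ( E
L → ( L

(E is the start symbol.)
A grammar is LL(1) if for each non-terminal N with multiple productions, the predict sets of those productions are pairwise disjoint, where PREDICT(N → α) = (FIRST(α) \ {ε}) ∪ (FOLLOW(N) if α ⇒* ε).

Relevant sets:
  FOLLOW(L) = { $ }

For E:
  PREDICT(E → ',' L) = { ',' }
  PREDICT(E → x '(' E) = { 'x' }
For L:
  PREDICT(L → ε) = { $ }
  PREDICT(L → '(' L) = { '(' }

All predict sets are disjoint. The grammar IS LL(1).

Answer: Yes, the grammar is LL(1).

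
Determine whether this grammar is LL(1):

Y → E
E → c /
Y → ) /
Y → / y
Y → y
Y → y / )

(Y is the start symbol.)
No. Predict set conflict for Y: { 'y' }

A grammar is LL(1) if for each non-terminal N with multiple productions, the predict sets of those productions are pairwise disjoint, where PREDICT(N → α) = (FIRST(α) \ {ε}) ∪ (FOLLOW(N) if α ⇒* ε).

Relevant sets:
  FIRST(E) = { 'c' }

For Y:
  PREDICT(Y → E) = { 'c' }
  PREDICT(Y → ')' '/') = { ')' }
  PREDICT(Y → '/' y) = { '/' }
  PREDICT(Y → y) = { 'y' }
  PREDICT(Y → y '/' ')') = { 'y' }
E has a single production, so nothing to check there.

Conflict found: Predict set conflict for Y: { 'y' }
The grammar is NOT LL(1).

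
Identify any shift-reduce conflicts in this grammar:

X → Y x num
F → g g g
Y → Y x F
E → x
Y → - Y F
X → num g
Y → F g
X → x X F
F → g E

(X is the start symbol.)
A shift-reduce conflict occurs when an LR(0) state has both:
  - a complete (reduce) item [A → α .] (dot at the end), and
  - a shift item [B → β . c γ] (dot before a terminal).

Augment with X' → X and build the canonical LR(0) collection (I0 = CLOSURE({[X' → . X]}), then GOTO on every symbol after a dot until no new states appear). It has 22 states:
  I0: { [F → . g E], [F → . g g g], [X → . Y x num], [X → . num g], [X → . x X F], [X' → . X], [Y → . - Y F], [Y → . F g], [Y → . Y x F] }  — shift
  I1: { [F → . g E], [F → . g g g], [Y → - . Y F], [Y → . - Y F], [Y → . F g], [Y → . Y x F] }  — shift
  I2: { [Y → F . g] }  — shift
  I3: { [X' → X .] }  — accept
  I4: { [X → Y . x num], [Y → Y . x F] }  — shift
  I5: { [E → . x], [F → g . E], [F → g . g g] }  — shift
  I6: { [X → num . g] }  — shift
  I7: { [F → . g E], [F → . g g g], [X → . Y x num], [X → . num g], [X → . x X F], [X → x . X F], [Y → . - Y F], [Y → . F g], [Y → . Y x F] }  — shift
  I8: { [F → . g E], [F → . g g g], [X → x X . F] }  — shift
  I9: { [X → x X F .] }  — reduce
  I10: { [X → num g .] }  — reduce
  I11: { [F → g E .] }  — reduce
  I12: { [F → g g . g] }  — shift
  I13: { [E → x .] }  — reduce
  I14: { [F → g g g .] }  — reduce
  I15: { [F → . g E], [F → . g g g], [X → Y x . num], [Y → Y x . F] }  — shift
  I16: { [Y → Y x F .] }  — reduce
  I17: { [X → Y x num .] }  — reduce
  I18: { [Y → F g .] }  — reduce
  I19: { [F → . g E], [F → . g g g], [Y → - Y . F], [Y → Y . x F] }  — shift
  I20: { [Y → - Y F .] }  — reduce
  I21: { [F → . g E], [F → . g g g], [Y → Y x . F] }  — shift

No state contains both a complete item and a shift item.

Answer: No shift-reduce conflicts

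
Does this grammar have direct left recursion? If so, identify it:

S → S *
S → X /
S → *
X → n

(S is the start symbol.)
Yes, S is left-recursive

S → S *: LEFT RECURSIVE (starts with S)
S → X /: starts with X
S → *: starts with '*'
X → n: starts with n

The grammar has direct left recursion on: S.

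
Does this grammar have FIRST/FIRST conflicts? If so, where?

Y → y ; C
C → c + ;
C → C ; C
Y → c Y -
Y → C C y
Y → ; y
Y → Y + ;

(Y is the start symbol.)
FIRST sets of the non-terminals at (or reachable through a nullable prefix from) the front of some alternative:
  FIRST(C) = { 'c' }
  FIRST(Y) = { ';', 'c', 'y' }

Productions for Y:
  Y → y ; C: FIRST = { 'y' }
  Y → c Y -: FIRST = { 'c' }
  Y → C C y: FIRST = { 'c' }
  Y → ; y: FIRST = { ';' }
  Y → Y + ;: FIRST = { ';', 'c', 'y' }
Productions for C:
  C → c + ;: FIRST = { 'c' }
  C → C ; C: FIRST = { 'c' }

Conflict for Y: Y → y ; C and Y → Y + ;
  Overlap: { 'y' }
Conflict for Y: Y → c Y - and Y → C C y
  Overlap: { 'c' }
Conflict for Y: Y → c Y - and Y → Y + ;
  Overlap: { 'c' }
Conflict for Y: Y → C C y and Y → Y + ;
  Overlap: { 'c' }
Conflict for Y: Y → ; y and Y → Y + ;
  Overlap: { ';' }
Conflict for C: C → c + ; and C → C ; C
  Overlap: { 'c' }

Answer: Yes. Y → y ';' C / Y → Y '+' ';' on { 'y' }; Y → c Y '-' / Y → C C y on { 'c' }; Y → c Y '-' / Y → Y '+' ';' on { 'c' }; Y → C C y / Y → Y '+' ';' on { 'c' }; Y → ';' y / Y → Y '+' ';' on { ';' }; C → c '+' ';' / C → C ';' C on { 'c' }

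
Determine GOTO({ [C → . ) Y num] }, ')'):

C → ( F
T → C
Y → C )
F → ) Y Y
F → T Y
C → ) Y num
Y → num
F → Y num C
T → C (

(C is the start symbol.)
GOTO(I, ')') = CLOSURE({ [A → αX.β] : [A → α.Xβ] ∈ I, X = ')' })

Items with dot before ')', with the dot advanced:
  [C → . ) Y num] → [C → ) . Y num]
Closure of the advanced items:
  [C → ) . Y num] has the dot before Y: add [Y → . C )], [Y → . num]
  [Y → . C )] has the dot before C: add [C → . ( F], [C → . ) Y num]

GOTO = { [C → ) . Y num], [C → . ( F], [C → . ) Y num], [Y → . C )], [Y → . num] }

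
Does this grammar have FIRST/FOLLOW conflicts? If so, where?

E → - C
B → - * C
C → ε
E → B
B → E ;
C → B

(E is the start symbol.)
No FIRST/FOLLOW conflicts.

Nullable non-terminals: C.
FIRST sets used below: FIRST(B) = { '-' }

C: nullable alternative(s) C → ε; FOLLOW(C) = { $, ';' }
  C → ε: FIRST \ {ε} = { } — this is the only nullable alternative, skip
  C → B: FIRST \ {ε} = { '-' } — disjoint from FOLLOW(C)

B, E have no nullable alternative, so no FIRST/FOLLOW check is needed there.

No FIRST/FOLLOW conflicts found.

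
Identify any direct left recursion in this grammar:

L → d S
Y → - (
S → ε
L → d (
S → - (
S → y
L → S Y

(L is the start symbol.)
Direct left recursion occurs when N → N α for some non-terminal N (the right-hand side begins with the left-hand side itself).

L → d S: starts with d
Y → - (: starts with '-'
S → ε: starts with ε
L → d (: starts with d
S → - (: starts with '-'
S → y: starts with y
L → S Y: starts with S

No direct left recursion found.

Answer: No direct left recursion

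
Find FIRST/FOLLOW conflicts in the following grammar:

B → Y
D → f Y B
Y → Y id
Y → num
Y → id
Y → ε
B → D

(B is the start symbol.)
Yes. Y → Y id with FOLLOW(Y) on { 'id', 'num' }; Y → num with FOLLOW(Y) on { 'num' }; Y → id with FOLLOW(Y) on { 'id' }

A FIRST/FOLLOW conflict occurs when a non-terminal N has a nullable alternative N → β (β ⇒* ε) and another alternative N → α with FIRST(α) ∩ FOLLOW(N) ≠ ∅: on such a lookahead the parser cannot decide between expanding α and letting N vanish via β.

Nullable non-terminals: B, Y.
FIRST sets used below: FIRST(Y) = { 'id', 'num', ε }, FIRST(D) = { 'f' }

B: nullable alternative(s) B → Y; FOLLOW(B) = { $ }
  B → Y: FIRST \ {ε} = { 'id', 'num' } — this is the only nullable alternative, skip
  B → D: FIRST \ {ε} = { 'f' } — disjoint from FOLLOW(B)

Y: nullable alternative(s) Y → ε; FOLLOW(Y) = { $, 'f', 'id', 'num' }
  Y → Y id: FIRST \ {ε} = { 'id', 'num' } — overlaps FOLLOW(Y) on { 'id', 'num' }: CONFLICT
  Y → num: FIRST \ {ε} = { 'num' } — overlaps FOLLOW(Y) on { 'num' }: CONFLICT
  Y → id: FIRST \ {ε} = { 'id' } — overlaps FOLLOW(Y) on { 'id' }: CONFLICT
  Y → ε: FIRST \ {ε} = { } — this is the only nullable alternative, skip

D has no nullable alternative, so no FIRST/FOLLOW check is needed there.

So the grammar has 3 FIRST/FOLLOW conflicts (marked CONFLICT above).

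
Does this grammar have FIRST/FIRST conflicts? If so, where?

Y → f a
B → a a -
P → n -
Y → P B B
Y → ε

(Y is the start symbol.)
A FIRST/FIRST conflict occurs when two productions N → α and N → β for the same non-terminal have FIRST(α) ∩ FIRST(β) ≠ ∅ (with ε ∈ FIRST of a nullable right-hand side, so two nullable alternatives also conflict).

FIRST sets of the non-terminals at (or reachable through a nullable prefix from) the front of some alternative:
  FIRST(P) = { 'n' }

Productions for Y:
  Y → f a: FIRST = { 'f' }
  Y → P B B: FIRST = { 'n' }
  Y → ε: FIRST = { ε }
B, P have only one production, so no FIRST/FIRST conflict is possible there.

All alternatives of each non-terminal have pairwise disjoint FIRST sets.

Answer: No FIRST/FIRST conflicts.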